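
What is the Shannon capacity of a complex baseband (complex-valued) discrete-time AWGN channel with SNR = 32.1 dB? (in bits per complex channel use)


SNR_linear = 10^(32.1/10) = 1621.8101; C = log2(1 + SNR_linear) = log2(1 + 1621.8101) = 10.6643

10.6643 bits/channel use


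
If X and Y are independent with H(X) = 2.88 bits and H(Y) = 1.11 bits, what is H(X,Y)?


For independent variables, H(X,Y) = H(X) + H(Y) = 2.88 + 1.11 = 3.99

3.99 bits


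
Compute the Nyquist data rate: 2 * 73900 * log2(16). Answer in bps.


Rate = 2 * B * log2(M) = 2 * 73900 * 4.0 = 591200.0

591200.0 bps


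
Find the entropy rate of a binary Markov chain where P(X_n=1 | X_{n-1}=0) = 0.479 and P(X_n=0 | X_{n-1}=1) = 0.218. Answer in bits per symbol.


Stationary distribution: pi_0 = p10/(p01+p10) = 0.3128, pi_1 = 0.6872. Entropy rate H' = pi_0*H(p01) + pi_1*H(p10) = 0.3128*0.9987 + 0.6872*0.7565 = 0.8323

0.8323 bits/symbol


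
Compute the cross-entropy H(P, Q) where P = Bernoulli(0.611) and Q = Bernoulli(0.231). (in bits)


H(P,Q) = -p*log2(q) - (1-p)*log2(1-q). -0.611*log2(0.231) = 1.291676; -0.389*log2(0.769) = 0.147409. H(P,Q) = 1.291676 + 0.147409 = 1.4391

1.4391 bits


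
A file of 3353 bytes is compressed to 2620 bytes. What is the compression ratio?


Ratio = original / compressed = 3353 / 2620 = 1.2798

1.2798


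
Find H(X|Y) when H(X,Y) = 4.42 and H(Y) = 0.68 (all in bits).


H(X|Y) = H(X,Y) - H(Y) = 4.42 - 0.68 = 3.74

3.74 bits


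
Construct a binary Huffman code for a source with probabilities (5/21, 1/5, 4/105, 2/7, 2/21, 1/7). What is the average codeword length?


Huffman construction (repeatedly merge the two least-probable nodes; each merge adds 1 bit to every symbol beneath it): 4/105 + 2/21 = 2/15; 2/15 + 1/7 = 29/105; 1/5 + 5/21 = 46/105; 29/105 + 2/7 = 59/105; 46/105 + 59/105 = 1. Resulting codeword lengths (in the order the probabilities were given): (2, 2, 4, 2, 4, 3). L_avg = sum(p_i * l_i) = 5/21*2 + 1/5*2 + 4/105*4 + 2/7*2 + 2/21*4 + 1/7*3 = 253/105 = 2.4095

2.4095 bits


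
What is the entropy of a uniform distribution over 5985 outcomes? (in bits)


H = log2(n) = log2(5985) = 12.5471

12.5471 bits


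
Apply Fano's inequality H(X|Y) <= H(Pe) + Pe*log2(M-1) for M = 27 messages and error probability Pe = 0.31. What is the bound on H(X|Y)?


H(Pe) = -Pe*log2(Pe) - (1-Pe)*log2(1-Pe) = -0.31*log2(0.31) - 0.69*log2(0.69) = 0.523795 + 0.369379 = 0.8932. Pe*log2(M-1) = 0.31*log2(26) = 1.457136. Bound = H(Pe) + Pe*log2(M-1) = 0.523795 + 0.369379 + 1.457136 = 2.3503

2.3503 bits


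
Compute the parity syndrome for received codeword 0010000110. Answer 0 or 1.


Syndrome = XOR of all bits = 0 XOR 0 XOR 1 XOR 0 XOR 0 XOR 0 XOR 0 XOR 1 XOR 1 XOR 0 = 1

1


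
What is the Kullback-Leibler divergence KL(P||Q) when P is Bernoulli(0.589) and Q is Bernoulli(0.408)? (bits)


KL = p*log2(p/q) + (1-p)*log2((1-p)/(1-q)) = 0.589*log2(0.589/0.408) + 0.411*log2(0.411/0.592) = 0.0956

0.0956 bits


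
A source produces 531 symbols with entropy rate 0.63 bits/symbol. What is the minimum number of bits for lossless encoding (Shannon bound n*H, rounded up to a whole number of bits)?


Minimum bits >= n * H = 531 * 0.63 = 334.53, rounded up to a whole number of bits = 335

335 bits


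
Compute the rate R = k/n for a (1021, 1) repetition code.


Rate = k/n = 1/1021

1/1021


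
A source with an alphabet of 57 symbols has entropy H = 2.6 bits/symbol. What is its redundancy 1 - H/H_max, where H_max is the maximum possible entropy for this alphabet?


H_max = log2(K) = log2(57) = 5.8329 bits/symbol. Redundancy = 1 - H/H_max = 1 - 2.6/5.8329 = 1 - 0.4457 = 0.5543

0.5543


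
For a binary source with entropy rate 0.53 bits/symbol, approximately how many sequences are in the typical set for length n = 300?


log2|A_typical| = nH = 300 * 0.53 = 159.0, so |A_typical| ~ 2^159.0 = 7.308e+47

7.308e+47


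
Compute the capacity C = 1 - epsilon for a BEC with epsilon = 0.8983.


C = 1 - epsilon = 1 - 0.8983 = 0.1017

0.1017 bits


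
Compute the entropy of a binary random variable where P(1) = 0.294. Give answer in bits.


H = -p*log2(p) - (1-p)*log2(1-p). -0.294*log2(0.294) = 0.519237; -0.706*log2(0.706) = 0.354595. H = 0.519237 + 0.354595 = 0.8738

0.8738 bits


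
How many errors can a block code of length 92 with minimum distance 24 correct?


Correction capability = floor((d-1)/2) = floor((24-1)/2) = 11

11 errors


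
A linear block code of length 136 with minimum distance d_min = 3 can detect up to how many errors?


Detection capability = d_min - 1 = 3 - 1 = 2

2 errors


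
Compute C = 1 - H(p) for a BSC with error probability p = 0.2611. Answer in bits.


H(p) = -p*log2(p) - (1-p)*log2(1-p) = -0.2611*log2(0.2611) - 0.7389*log2(0.7389) = 0.505836 + 0.322566 = 0.8284. C = 1 - H(p) = 1 - 0.8284 = 0.1716

0.1716 bits


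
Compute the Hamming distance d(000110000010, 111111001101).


Count differing positions: ^ ^ ^ . . ^ . . ^ ^ ^ ^ = 8 differences

8


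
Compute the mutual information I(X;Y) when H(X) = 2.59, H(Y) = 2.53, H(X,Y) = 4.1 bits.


I(X;Y) = H(X) + H(Y) - H(X,Y) = 2.59 + 2.53 - 4.1 = 1.02

1.02 bits


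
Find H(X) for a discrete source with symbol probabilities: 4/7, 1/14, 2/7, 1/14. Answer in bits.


H = -sum(p_i * log2(p_i)). Terms: -(4/7)*log2(4/7) = 0.461346; -(1/14)*log2(1/14) = 0.271954; -(2/7)*log2(2/7) = 0.516387; -(1/14)*log2(1/14) = 0.271954. H = 0.461346 + 0.271954 + 0.516387 + 0.271954 = 1.5216

1.5216 bits


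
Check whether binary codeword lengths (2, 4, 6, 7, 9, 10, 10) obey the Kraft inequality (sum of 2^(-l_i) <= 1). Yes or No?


Kraft sum = sum(2^(-l_i)) = 0.3398, need <= 1. Result: satisfied (a binary prefix-free code with these lengths exists)

Yes


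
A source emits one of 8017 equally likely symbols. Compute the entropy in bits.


H = log2(n) = log2(8017) = 12.9688

12.9688 bits


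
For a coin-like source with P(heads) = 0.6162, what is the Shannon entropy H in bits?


H = -p*log2(p) - (1-p)*log2(1-p). -0.6162*log2(0.6162) = 0.430434; -0.3838*log2(0.3838) = 0.530248. H = 0.430434 + 0.530248 = 0.9607

0.9607 bits


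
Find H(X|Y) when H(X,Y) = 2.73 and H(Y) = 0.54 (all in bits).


H(X|Y) = H(X,Y) - H(Y) = 2.73 - 0.54 = 2.19

2.19 bits


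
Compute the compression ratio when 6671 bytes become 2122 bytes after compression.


Ratio = original / compressed = 6671 / 2122 = 3.1437

3.1437


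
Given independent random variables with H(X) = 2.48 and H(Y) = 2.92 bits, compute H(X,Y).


For independent variables, H(X,Y) = H(X) + H(Y) = 2.48 + 2.92 = 5.4

5.4 bits


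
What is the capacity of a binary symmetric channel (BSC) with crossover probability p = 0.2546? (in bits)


H(p) = -p*log2(p) - (1-p)*log2(1-p) = -0.2546*log2(0.2546) - 0.7454*log2(0.7454) = 0.502503 + 0.315985 = 0.8185. C = 1 - H(p) = 1 - 0.8185 = 0.1815

0.1815 bits


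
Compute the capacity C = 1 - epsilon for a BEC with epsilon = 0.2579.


C = 1 - epsilon = 1 - 0.2579 = 0.7421

0.7421 bits


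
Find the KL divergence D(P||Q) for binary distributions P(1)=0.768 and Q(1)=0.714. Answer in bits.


KL = p*log2(p/q) + (1-p)*log2((1-p)/(1-q)) = 0.768*log2(0.768/0.714) + 0.232*log2(0.232/0.286) = 0.0107

0.0107 bits


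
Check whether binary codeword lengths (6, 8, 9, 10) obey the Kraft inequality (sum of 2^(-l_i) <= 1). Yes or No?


Kraft sum = sum(2^(-l_i)) = 0.0225, need <= 1. Result: satisfied (a binary prefix-free code with these lengths exists)

Yes


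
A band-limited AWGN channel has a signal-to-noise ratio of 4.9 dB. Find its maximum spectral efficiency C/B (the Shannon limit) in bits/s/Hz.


SNR_linear = 10^(4.9/10) = 3.0903; C/B = log2(1 + SNR_linear) = log2(1 + 3.0903) = 2.0322

2.0322 bits/s/Hz


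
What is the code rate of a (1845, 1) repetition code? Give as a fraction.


Rate = k/n = 1/1845

1/1845


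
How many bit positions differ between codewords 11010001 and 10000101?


Count differing positions: . ^ . ^ . ^ . . = 3 differences

3


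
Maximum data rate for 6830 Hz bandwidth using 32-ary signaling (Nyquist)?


Rate = 2 * B * log2(M) = 2 * 6830 * 5.0 = 68300.0

68300.0 bps


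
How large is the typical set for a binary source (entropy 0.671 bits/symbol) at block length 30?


log2|A_typical| = nH = 30 * 0.671 = 20.13, so |A_typical| ~ 2^20.13 = 1.147e+06

1.147e+06


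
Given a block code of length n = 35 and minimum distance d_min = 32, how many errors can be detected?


Detection capability = d_min - 1 = 32 - 1 = 31

31 errors


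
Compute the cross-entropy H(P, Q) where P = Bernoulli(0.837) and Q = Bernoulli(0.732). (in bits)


H(P,Q) = -p*log2(q) - (1-p)*log2(1-q). -0.837*log2(0.732) = 0.376721; -0.163*log2(0.268) = 0.309650. H(P,Q) = 0.376721 + 0.309650 = 0.6864

0.6864 bits


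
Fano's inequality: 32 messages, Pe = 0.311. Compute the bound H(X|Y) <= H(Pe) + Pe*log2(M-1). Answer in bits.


H(Pe) = -Pe*log2(Pe) - (1-Pe)*log2(1-Pe) = -0.311*log2(0.311) - 0.689*log2(0.689) = 0.524039 + 0.370285 = 0.8943. Pe*log2(M-1) = 0.311*log2(31) = 1.540755. Bound = H(Pe) + Pe*log2(M-1) = 0.524039 + 0.370285 + 1.540755 = 2.4351

2.4351 bits


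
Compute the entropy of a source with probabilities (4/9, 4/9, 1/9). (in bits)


H = -sum(p_i * log2(p_i)). Terms: -(4/9)*log2(4/9) = 0.519967; -(4/9)*log2(4/9) = 0.519967; -(1/9)*log2(1/9) = 0.352214. H = 0.519967 + 0.519967 + 0.352214 = 1.3921

1.3921 bits


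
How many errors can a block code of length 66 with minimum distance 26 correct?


Correction capability = floor((d-1)/2) = floor((26-1)/2) = 12

12 errors


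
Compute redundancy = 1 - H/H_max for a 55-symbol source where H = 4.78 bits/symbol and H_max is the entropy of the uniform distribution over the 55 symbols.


H_max = log2(K) = log2(55) = 5.7814 bits/symbol. Redundancy = 1 - H/H_max = 1 - 4.78/5.7814 = 1 - 0.8268 = 0.1732

0.1732


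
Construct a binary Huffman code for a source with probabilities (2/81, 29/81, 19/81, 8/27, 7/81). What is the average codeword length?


Huffman construction (repeatedly merge the two least-probable nodes; each merge adds 1 bit to every symbol beneath it): 2/81 + 7/81 = 1/9; 1/9 + 19/81 = 28/81; 8/27 + 28/81 = 52/81; 29/81 + 52/81 = 1. Resulting codeword lengths (in the order the probabilities were given): (4, 1, 3, 2, 4). L_avg = sum(p_i * l_i) = 2/81*4 + 29/81*1 + 19/81*3 + 8/27*2 + 7/81*4 = 170/81 = 2.0988

2.0988 bits


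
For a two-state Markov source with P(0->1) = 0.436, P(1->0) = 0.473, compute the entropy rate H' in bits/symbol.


Stationary distribution: pi_0 = p10/(p01+p10) = 0.5204, pi_1 = 0.4796. Entropy rate H' = pi_0*H(p01) + pi_1*H(p10) = 0.5204*0.9881 + 0.4796*0.9979 = 0.9928

0.9928 bits/symbol


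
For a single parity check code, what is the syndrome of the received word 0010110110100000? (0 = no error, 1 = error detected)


Syndrome = XOR of all bits = 0 XOR 0 XOR 1 XOR 0 XOR 1 XOR 1 XOR 0 XOR 1 XOR 1 XOR 0 XOR 1 XOR 0 XOR 0 XOR 0 XOR 0 XOR 0 = 0

0


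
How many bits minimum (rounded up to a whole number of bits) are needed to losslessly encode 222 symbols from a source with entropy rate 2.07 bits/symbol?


Minimum bits >= n * H = 222 * 2.07 = 459.54, rounded up to a whole number of bits = 460

460 bits


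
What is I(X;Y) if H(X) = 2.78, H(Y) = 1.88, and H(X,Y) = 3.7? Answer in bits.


I(X;Y) = H(X) + H(Y) - H(X,Y) = 2.78 + 1.88 - 3.7 = 0.96

0.96 bits


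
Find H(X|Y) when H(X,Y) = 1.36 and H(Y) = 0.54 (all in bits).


H(X|Y) = H(X,Y) - H(Y) = 1.36 - 0.54 = 0.82

0.82 bits


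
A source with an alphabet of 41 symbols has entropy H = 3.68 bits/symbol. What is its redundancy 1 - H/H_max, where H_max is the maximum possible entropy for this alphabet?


H_max = log2(K) = log2(41) = 5.3576 bits/symbol. Redundancy = 1 - H/H_max = 1 - 3.68/5.3576 = 1 - 0.6869 = 0.3131

0.3131


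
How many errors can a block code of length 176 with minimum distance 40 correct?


Correction capability = floor((d-1)/2) = floor((40-1)/2) = 19

19 errors


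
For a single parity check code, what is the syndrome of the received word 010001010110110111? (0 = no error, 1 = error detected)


Syndrome = XOR of all bits = 0 XOR 1 XOR 0 XOR 0 XOR 0 XOR 1 XOR 0 XOR 1 XOR 0 XOR 1 XOR 1 XOR 0 XOR 1 XOR 1 XOR 0 XOR 1 XOR 1 XOR 1 = 0

0


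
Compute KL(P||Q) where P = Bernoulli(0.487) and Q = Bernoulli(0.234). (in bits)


KL = p*log2(p/q) + (1-p)*log2((1-p)/(1-q)) = 0.487*log2(0.487/0.234) + 0.513*log2(0.513/0.766) = 0.2182

0.2182 bits


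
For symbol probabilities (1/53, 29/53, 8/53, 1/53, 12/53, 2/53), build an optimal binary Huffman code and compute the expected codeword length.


Huffman construction (repeatedly merge the two least-probable nodes; each merge adds 1 bit to every symbol beneath it): 1/53 + 1/53 = 2/53; 2/53 + 2/53 = 4/53; 4/53 + 8/53 = 12/53; 12/53 + 12/53 = 24/53; 24/53 + 29/53 = 1. Resulting codeword lengths (in the order the probabilities were given): (5, 1, 3, 5, 2, 4). L_avg = sum(p_i * l_i) = 1/53*5 + 29/53*1 + 8/53*3 + 1/53*5 + 12/53*2 + 2/53*4 = 95/53 = 1.7925

1.7925 bits


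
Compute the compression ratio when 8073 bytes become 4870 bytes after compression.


Ratio = original / compressed = 8073 / 4870 = 1.6577

1.6577


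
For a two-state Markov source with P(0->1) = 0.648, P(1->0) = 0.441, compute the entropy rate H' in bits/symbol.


Stationary distribution: pi_0 = p10/(p01+p10) = 0.405, pi_1 = 0.595. Entropy rate H' = pi_0*H(p01) + pi_1*H(p10) = 0.405*0.9358 + 0.595*0.9899 = 0.968

0.968 bits/symbol


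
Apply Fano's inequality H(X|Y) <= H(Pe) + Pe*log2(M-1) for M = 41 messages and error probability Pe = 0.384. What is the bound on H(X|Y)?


H(Pe) = -Pe*log2(Pe) - (1-Pe)*log2(1-Pe) = -0.384*log2(0.384) - 0.616*log2(0.616) = 0.530236 + 0.430583 = 0.9608. Pe*log2(M-1) = 0.384*log2(40) = 2.043620. Bound = H(Pe) + Pe*log2(M-1) = 0.530236 + 0.430583 + 2.043620 = 3.0044

3.0044 bits


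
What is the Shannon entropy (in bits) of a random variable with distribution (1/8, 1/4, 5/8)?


H = -sum(p_i * log2(p_i)). Terms: -(1/8)*log2(1/8) = 0.375000; -(1/4)*log2(1/4) = 0.500000; -(5/8)*log2(5/8) = 0.423795. H = 0.375000 + 0.500000 + 0.423795 = 1.2988

1.2988 bits


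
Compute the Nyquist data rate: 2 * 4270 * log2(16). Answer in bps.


Rate = 2 * B * log2(M) = 2 * 4270 * 4.0 = 34160.0

34160.0 bps


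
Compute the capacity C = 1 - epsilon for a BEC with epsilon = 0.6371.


C = 1 - epsilon = 1 - 0.6371 = 0.3629

0.3629 bits


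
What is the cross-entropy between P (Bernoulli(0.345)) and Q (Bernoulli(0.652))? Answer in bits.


H(P,Q) = -p*log2(q) - (1-p)*log2(1-q). -0.345*log2(0.652) = 0.212884; -0.655*log2(0.348) = 0.997461. H(P,Q) = 0.212884 + 0.997461 = 1.2103

1.2103 bits


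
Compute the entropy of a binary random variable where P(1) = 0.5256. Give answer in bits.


H = -p*log2(p) - (1-p)*log2(1-p). -0.5256*log2(0.5256) = 0.487737; -0.4744*log2(0.4744) = 0.510371. H = 0.487737 + 0.510371 = 0.9981

0.9981 bits


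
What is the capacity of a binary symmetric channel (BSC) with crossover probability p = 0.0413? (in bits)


H(p) = -p*log2(p) - (1-p)*log2(1-p) = -0.0413*log2(0.0413) - 0.9587*log2(0.9587) = 0.189886 + 0.058336 = 0.2482. C = 1 - H(p) = 1 - 0.2482 = 0.7518

0.7518 bits


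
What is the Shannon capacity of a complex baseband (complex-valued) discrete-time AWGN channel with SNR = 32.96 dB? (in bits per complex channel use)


SNR_linear = 10^(32.96/10) = 1976.9696; C = log2(1 + SNR_linear) = log2(1 + 1976.9696) = 10.9498

10.9498 bits/channel use


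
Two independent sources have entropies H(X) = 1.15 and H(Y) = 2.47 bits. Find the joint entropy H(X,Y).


For independent variables, H(X,Y) = H(X) + H(Y) = 1.15 + 2.47 = 3.62

3.62 bits


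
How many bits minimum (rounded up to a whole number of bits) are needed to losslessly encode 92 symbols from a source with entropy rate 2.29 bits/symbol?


Minimum bits >= n * H = 92 * 2.29 = 210.68, rounded up to a whole number of bits = 211

211 bits


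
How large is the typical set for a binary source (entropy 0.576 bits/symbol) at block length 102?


log2|A_typical| = nH = 102 * 0.576 = 58.752, so |A_typical| ~ 2^58.752 = 4.854e+17

4.854e+17


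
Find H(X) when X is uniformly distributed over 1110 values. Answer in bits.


H = log2(n) = log2(1110) = 10.1163

10.1163 bits


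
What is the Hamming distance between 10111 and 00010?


Count differing positions: ^ . ^ . ^ = 3 differences

3


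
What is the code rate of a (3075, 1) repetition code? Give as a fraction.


Rate = k/n = 1/3075

1/3075


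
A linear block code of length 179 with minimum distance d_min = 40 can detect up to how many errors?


Detection capability = d_min - 1 = 40 - 1 = 39

39 errors


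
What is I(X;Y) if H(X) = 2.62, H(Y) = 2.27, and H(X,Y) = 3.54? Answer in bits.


I(X;Y) = H(X) + H(Y) - H(X,Y) = 2.62 + 2.27 - 3.54 = 1.35

1.35 bits


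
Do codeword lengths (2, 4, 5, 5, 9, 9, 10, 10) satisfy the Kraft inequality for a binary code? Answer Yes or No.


Kraft sum = sum(2^(-l_i)) = 0.3809, need <= 1. Result: satisfied (a binary prefix-free code with these lengths exists)

Yes


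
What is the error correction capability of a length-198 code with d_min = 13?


Correction capability = floor((d-1)/2) = floor((13-1)/2) = 6

6 errors


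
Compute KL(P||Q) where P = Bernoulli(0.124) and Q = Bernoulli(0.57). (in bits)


KL = p*log2(p/q) + (1-p)*log2((1-p)/(1-q)) = 0.124*log2(0.124/0.57) + 0.876*log2(0.876/0.43) = 0.6264

0.6264 bits


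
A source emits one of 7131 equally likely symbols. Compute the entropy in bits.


H = log2(n) = log2(7131) = 12.7999

12.7999 bits


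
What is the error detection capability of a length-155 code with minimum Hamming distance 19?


Detection capability = d_min - 1 = 19 - 1 = 18

18 errors


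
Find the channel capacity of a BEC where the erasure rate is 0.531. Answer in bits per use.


C = 1 - epsilon = 1 - 0.531 = 0.469

0.469 bits


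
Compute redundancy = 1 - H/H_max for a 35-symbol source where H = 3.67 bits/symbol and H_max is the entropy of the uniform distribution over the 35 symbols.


H_max = log2(K) = log2(35) = 5.1293 bits/symbol. Redundancy = 1 - H/H_max = 1 - 3.67/5.1293 = 1 - 0.7155 = 0.2845

0.2845


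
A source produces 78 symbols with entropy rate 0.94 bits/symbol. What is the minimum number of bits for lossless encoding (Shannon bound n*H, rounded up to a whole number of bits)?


Minimum bits >= n * H = 78 * 0.94 = 73.32, rounded up to a whole number of bits = 74

74 bits


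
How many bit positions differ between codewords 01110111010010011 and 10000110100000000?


Count differing positions: ^ ^ ^ ^ . . . ^ ^ ^ . . ^ . . ^ ^ = 10 differences

10


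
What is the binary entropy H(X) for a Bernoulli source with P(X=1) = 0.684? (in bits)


H = -p*log2(p) - (1-p)*log2(1-p). -0.684*log2(0.684) = 0.374785; -0.316*log2(0.316) = 0.525193. H = 0.374785 + 0.525193 = 0.9

0.9 bits


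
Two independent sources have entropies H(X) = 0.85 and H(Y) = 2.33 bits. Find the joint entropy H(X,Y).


For independent variables, H(X,Y) = H(X) + H(Y) = 0.85 + 2.33 = 3.18

3.18 bits


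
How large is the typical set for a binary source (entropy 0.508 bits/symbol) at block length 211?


log2|A_typical| = nH = 211 * 0.508 = 107.188, so |A_typical| ~ 2^107.188 = 1.848e+32

1.848e+32


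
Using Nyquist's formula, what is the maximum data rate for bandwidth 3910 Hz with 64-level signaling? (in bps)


Rate = 2 * B * log2(M) = 2 * 3910 * 6.0 = 46920.0

46920.0 bps


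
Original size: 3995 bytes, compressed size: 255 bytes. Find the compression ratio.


Ratio = original / compressed = 3995 / 255 = 15.6667

15.6667


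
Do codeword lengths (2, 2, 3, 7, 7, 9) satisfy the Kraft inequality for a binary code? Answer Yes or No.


Kraft sum = sum(2^(-l_i)) = 0.6426, need <= 1. Result: satisfied (a binary prefix-free code with these lengths exists)

Yes


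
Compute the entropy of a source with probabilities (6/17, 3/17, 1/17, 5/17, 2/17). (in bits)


H = -sum(p_i * log2(p_i)). Terms: -(6/17)*log2(6/17) = 0.530294; -(3/17)*log2(3/17) = 0.441618; -(1/17)*log2(1/17) = 0.240439; -(5/17)*log2(5/17) = 0.519275; -(2/17)*log2(2/17) = 0.363231. H = 0.530294 + 0.441618 + 0.240439 + 0.519275 + 0.363231 = 2.0949

2.0949 bits


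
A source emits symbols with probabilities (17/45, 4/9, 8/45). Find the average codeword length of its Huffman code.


Huffman construction (repeatedly merge the two least-probable nodes; each merge adds 1 bit to every symbol beneath it): 8/45 + 17/45 = 5/9; 4/9 + 5/9 = 1. Resulting codeword lengths (in the order the probabilities were given): (2, 1, 2). L_avg = sum(p_i * l_i) = 17/45*2 + 4/9*1 + 8/45*2 = 14/9 = 1.5556

1.5556 bits


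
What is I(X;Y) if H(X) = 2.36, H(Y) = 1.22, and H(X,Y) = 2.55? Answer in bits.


I(X;Y) = H(X) + H(Y) - H(X,Y) = 2.36 + 1.22 - 2.55 = 1.03

1.03 bits


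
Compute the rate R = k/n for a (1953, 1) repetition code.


Rate = k/n = 1/1953

1/1953


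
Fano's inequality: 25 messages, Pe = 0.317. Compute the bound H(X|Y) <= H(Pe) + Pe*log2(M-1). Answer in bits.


H(Pe) = -Pe*log2(Pe) - (1-Pe)*log2(1-Pe) = -0.317*log2(0.317) - 0.683*log2(0.683) = 0.525410 + 0.375679 = 0.9011. Pe*log2(M-1) = 0.317*log2(24) = 1.453433. Bound = H(Pe) + Pe*log2(M-1) = 0.525410 + 0.375679 + 1.453433 = 2.3545

2.3545 bits


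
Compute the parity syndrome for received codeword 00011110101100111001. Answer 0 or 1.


Syndrome = XOR of all bits = 0 XOR 0 XOR 0 XOR 1 XOR 1 XOR 1 XOR 1 XOR 0 XOR 1 XOR 0 XOR 1 XOR 1 XOR 0 XOR 0 XOR 1 XOR 1 XOR 1 XOR 0 XOR 0 XOR 1 = 1

1


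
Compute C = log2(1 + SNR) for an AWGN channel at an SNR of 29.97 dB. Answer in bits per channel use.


SNR_linear = 10^(29.97/10) = 993.116; C = log2(1 + SNR_linear) = log2(1 + 993.116) = 9.9573

9.9573 bits/channel use


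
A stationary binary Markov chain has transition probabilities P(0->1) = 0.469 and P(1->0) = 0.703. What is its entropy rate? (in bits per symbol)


Stationary distribution: pi_0 = p10/(p01+p10) = 0.5998, pi_1 = 0.4002. Entropy rate H' = pi_0*H(p01) + pi_1*H(p10) = 0.5998*0.9972 + 0.4002*0.8776 = 0.9494

0.9494 bits/symbol


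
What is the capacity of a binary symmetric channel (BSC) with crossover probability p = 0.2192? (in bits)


H(p) = -p*log2(p) - (1-p)*log2(1-p) = -0.2192*log2(0.2192) - 0.7808*log2(0.7808) = 0.479978 + 0.278726 = 0.7587. C = 1 - H(p) = 1 - 0.7587 = 0.2413

0.2413 bits


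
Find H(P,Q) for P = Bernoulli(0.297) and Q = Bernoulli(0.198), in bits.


H(P,Q) = -p*log2(q) - (1-p)*log2(1-q). -0.297*log2(0.198) = 0.693919; -0.703*log2(0.802) = 0.223783. H(P,Q) = 0.693919 + 0.223783 = 0.9177

0.9177 bits


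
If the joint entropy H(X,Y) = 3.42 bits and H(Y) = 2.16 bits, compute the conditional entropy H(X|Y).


H(X|Y) = H(X,Y) - H(Y) = 3.42 - 2.16 = 1.26

1.26 bits


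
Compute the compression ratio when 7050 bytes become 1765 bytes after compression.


Ratio = original / compressed = 7050 / 1765 = 3.9943

3.9943


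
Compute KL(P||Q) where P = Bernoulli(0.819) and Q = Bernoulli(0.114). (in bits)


KL = p*log2(p/q) + (1-p)*log2((1-p)/(1-q)) = 0.819*log2(0.819/0.114) + 0.181*log2(0.181/0.886) = 1.9152

1.9152 bits


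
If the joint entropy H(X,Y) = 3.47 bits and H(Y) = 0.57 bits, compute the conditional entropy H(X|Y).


H(X|Y) = H(X,Y) - H(Y) = 3.47 - 0.57 = 2.9

2.9 bits


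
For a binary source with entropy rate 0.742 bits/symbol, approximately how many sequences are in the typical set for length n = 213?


log2|A_typical| = nH = 213 * 0.742 = 158.046, so |A_typical| ~ 2^158.046 = 3.772e+47

3.772e+47


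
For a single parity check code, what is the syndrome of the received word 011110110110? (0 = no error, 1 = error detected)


Syndrome = XOR of all bits = 0 XOR 1 XOR 1 XOR 1 XOR 1 XOR 0 XOR 1 XOR 1 XOR 0 XOR 1 XOR 1 XOR 0 = 0

0


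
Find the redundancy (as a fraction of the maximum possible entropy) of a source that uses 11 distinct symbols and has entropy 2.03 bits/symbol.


H_max = log2(K) = log2(11) = 3.4594 bits/symbol. Redundancy = 1 - H/H_max = 1 - 2.03/3.4594 = 1 - 0.5868 = 0.4132

0.4132


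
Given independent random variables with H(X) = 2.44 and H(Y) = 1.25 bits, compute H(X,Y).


For independent variables, H(X,Y) = H(X) + H(Y) = 2.44 + 1.25 = 3.69

3.69 bits


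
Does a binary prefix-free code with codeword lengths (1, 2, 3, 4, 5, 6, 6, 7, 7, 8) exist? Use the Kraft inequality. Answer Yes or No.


Kraft sum = sum(2^(-l_i)) = 1.0195, need <= 1. Result: violated (a binary prefix-free code with these lengths cannot exist)

No


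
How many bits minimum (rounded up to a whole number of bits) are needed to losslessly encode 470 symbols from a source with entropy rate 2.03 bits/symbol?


Minimum bits >= n * H = 470 * 2.03 = 954.1, rounded up to a whole number of bits = 955

955 bits


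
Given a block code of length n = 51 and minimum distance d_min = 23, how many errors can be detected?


Detection capability = d_min - 1 = 23 - 1 = 22

22 errors


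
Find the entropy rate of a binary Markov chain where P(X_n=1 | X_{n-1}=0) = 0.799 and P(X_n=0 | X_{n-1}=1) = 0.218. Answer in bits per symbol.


Stationary distribution: pi_0 = p10/(p01+p10) = 0.2144, pi_1 = 0.7856. Entropy rate H' = pi_0*H(p01) + pi_1*H(p10) = 0.2144*0.7239 + 0.7856*0.7565 = 0.7495

0.7495 bits/symbol


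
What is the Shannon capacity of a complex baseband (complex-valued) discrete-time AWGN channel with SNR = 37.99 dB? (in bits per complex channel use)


SNR_linear = 10^(37.99/10) = 6295.0618; C = log2(1 + SNR_linear) = log2(1 + 6295.0618) = 12.6202

12.6202 bits/channel use


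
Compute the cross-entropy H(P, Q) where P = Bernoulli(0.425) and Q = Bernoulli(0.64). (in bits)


H(P,Q) = -p*log2(q) - (1-p)*log2(1-q). -0.425*log2(0.64) = 0.273639; -0.575*log2(0.36) = 0.847510. H(P,Q) = 0.273639 + 0.847510 = 1.1211

1.1211 bits


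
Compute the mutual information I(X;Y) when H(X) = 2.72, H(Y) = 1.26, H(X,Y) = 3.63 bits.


I(X;Y) = H(X) + H(Y) - H(X,Y) = 2.72 + 1.26 - 3.63 = 0.35

0.35 bits


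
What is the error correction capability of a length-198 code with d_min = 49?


Correction capability = floor((d-1)/2) = floor((49-1)/2) = 24

24 errors


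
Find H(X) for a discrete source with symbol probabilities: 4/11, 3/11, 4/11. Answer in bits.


H = -sum(p_i * log2(p_i)). Terms: -(4/11)*log2(4/11) = 0.530702; -(3/11)*log2(3/11) = 0.511219; -(4/11)*log2(4/11) = 0.530702. H = 0.530702 + 0.511219 + 0.530702 = 1.5726

1.5726 bits


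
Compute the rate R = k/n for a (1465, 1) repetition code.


Rate = k/n = 1/1465

1/1465


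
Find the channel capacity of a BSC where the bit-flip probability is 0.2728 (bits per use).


H(p) = -p*log2(p) - (1-p)*log2(1-p) = -0.2728*log2(0.2728) - 0.7272*log2(0.7272) = 0.511250 + 0.334204 = 0.8455. C = 1 - H(p) = 1 - 0.8455 = 0.1545

0.1545 bits


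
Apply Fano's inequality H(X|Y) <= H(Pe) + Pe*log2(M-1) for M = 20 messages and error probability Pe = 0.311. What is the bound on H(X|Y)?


H(Pe) = -Pe*log2(Pe) - (1-Pe)*log2(1-Pe) = -0.311*log2(0.311) - 0.689*log2(0.689) = 0.524039 + 0.370285 = 0.8943. Pe*log2(M-1) = 0.311*log2(19) = 1.321105. Bound = H(Pe) + Pe*log2(M-1) = 0.524039 + 0.370285 + 1.321105 = 2.2154

2.2154 bits


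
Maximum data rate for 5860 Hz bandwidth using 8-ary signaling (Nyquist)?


Rate = 2 * B * log2(M) = 2 * 5860 * 3.0 = 35160.0

35160.0 bps


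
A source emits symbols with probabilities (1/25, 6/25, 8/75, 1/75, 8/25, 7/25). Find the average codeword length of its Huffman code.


Huffman construction (repeatedly merge the two least-probable nodes; each merge adds 1 bit to every symbol beneath it): 1/75 + 1/25 = 4/75; 4/75 + 8/75 = 4/25; 4/25 + 6/25 = 2/5; 7/25 + 8/25 = 3/5; 2/5 + 3/5 = 1. Resulting codeword lengths (in the order the probabilities were given): (4, 2, 3, 4, 2, 2). L_avg = sum(p_i * l_i) = 1/25*4 + 6/25*2 + 8/75*3 + 1/75*4 + 8/25*2 + 7/25*2 = 166/75 = 2.2133

2.2133 bits


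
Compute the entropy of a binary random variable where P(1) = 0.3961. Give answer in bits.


H = -p*log2(p) - (1-p)*log2(1-p). -0.3961*log2(0.3961) = 0.529215; -0.6039*log2(0.6039) = 0.439409. H = 0.529215 + 0.439409 = 0.9686

0.9686 bits


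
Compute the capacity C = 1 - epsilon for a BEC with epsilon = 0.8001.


C = 1 - epsilon = 1 - 0.8001 = 0.1999

0.1999 bits


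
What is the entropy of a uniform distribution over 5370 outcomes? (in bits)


H = log2(n) = log2(5370) = 12.3907

12.3907 bits


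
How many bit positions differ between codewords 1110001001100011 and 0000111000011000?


Count differing positions: ^ ^ ^ . ^ ^ . . . ^ ^ ^ ^ . ^ ^ = 11 differences

11


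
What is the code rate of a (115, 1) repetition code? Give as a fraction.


Rate = k/n = 1/115

1/115


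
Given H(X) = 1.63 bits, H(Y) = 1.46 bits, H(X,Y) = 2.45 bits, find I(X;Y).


I(X;Y) = H(X) + H(Y) - H(X,Y) = 1.63 + 1.46 - 2.45 = 0.64

0.64 bits


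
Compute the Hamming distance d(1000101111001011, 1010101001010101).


Count differing positions: . . ^ . . . . ^ ^ . . ^ ^ ^ ^ . = 7 differences

7


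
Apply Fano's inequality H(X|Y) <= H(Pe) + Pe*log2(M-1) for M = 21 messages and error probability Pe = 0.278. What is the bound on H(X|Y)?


H(Pe) = -Pe*log2(Pe) - (1-Pe)*log2(1-Pe) = -0.278*log2(0.278) - 0.722*log2(0.722) = 0.513422 + 0.339289 = 0.8527. Pe*log2(M-1) = 0.278*log2(20) = 1.201496. Bound = H(Pe) + Pe*log2(M-1) = 0.513422 + 0.339289 + 1.201496 = 2.0542

2.0542 bits


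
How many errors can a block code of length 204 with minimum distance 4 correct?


Correction capability = floor((d-1)/2) = floor((4-1)/2) = 1

1 errors


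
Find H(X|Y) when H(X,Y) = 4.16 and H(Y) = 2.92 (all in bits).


H(X|Y) = H(X,Y) - H(Y) = 4.16 - 2.92 = 1.24

1.24 bits


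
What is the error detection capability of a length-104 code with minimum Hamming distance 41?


Detection capability = d_min - 1 = 41 - 1 = 40

40 errors


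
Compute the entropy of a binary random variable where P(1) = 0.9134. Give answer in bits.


H = -p*log2(p) - (1-p)*log2(1-p). -0.9134*log2(0.9134) = 0.119364; -0.0866*log2(0.0866) = 0.305654. H = 0.119364 + 0.305654 = 0.425

0.425 bits


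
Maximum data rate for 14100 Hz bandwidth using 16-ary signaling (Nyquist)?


Rate = 2 * B * log2(M) = 2 * 14100 * 4.0 = 112800.0

112800.0 bps


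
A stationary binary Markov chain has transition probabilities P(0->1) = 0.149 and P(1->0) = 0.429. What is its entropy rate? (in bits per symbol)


Stationary distribution: pi_0 = p10/(p01+p10) = 0.7422, pi_1 = 0.2578. Entropy rate H' = pi_0*H(p01) + pi_1*H(p10) = 0.7422*0.6073 + 0.2578*0.9854 = 0.7048

0.7048 bits/symbol


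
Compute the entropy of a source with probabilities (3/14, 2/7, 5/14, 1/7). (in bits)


H = -sum(p_i * log2(p_i)). Terms: -(3/14)*log2(3/14) = 0.476227; -(2/7)*log2(2/7) = 0.516387; -(5/14)*log2(5/14) = 0.530510; -(1/7)*log2(1/7) = 0.401051. H = 0.476227 + 0.516387 + 0.530510 + 0.401051 = 1.9242

1.9242 bits


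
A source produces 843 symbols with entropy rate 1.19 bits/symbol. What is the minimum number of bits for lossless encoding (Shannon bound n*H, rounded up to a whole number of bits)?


Minimum bits >= n * H = 843 * 1.19 = 1003.17, rounded up to a whole number of bits = 1004

1004 bits


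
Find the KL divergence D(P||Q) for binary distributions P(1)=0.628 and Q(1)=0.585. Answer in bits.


KL = p*log2(p/q) + (1-p)*log2((1-p)/(1-q)) = 0.628*log2(0.628/0.585) + 0.372*log2(0.372/0.415) = 0.0056

0.0056 bits


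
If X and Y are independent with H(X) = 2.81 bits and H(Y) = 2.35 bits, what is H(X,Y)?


For independent variables, H(X,Y) = H(X) + H(Y) = 2.81 + 2.35 = 5.16

5.16 bits


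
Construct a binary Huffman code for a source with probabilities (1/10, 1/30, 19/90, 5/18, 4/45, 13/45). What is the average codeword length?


Huffman construction (repeatedly merge the two least-probable nodes; each merge adds 1 bit to every symbol beneath it): 1/30 + 4/45 = 11/90; 1/10 + 11/90 = 2/9; 19/90 + 2/9 = 13/30; 5/18 + 13/45 = 17/30; 13/30 + 17/30 = 1. Resulting codeword lengths (in the order the probabilities were given): (3, 4, 2, 2, 4, 2). L_avg = sum(p_i * l_i) = 1/10*3 + 1/30*4 + 19/90*2 + 5/18*2 + 4/45*4 + 13/45*2 = 211/90 = 2.3444

2.3444 bits


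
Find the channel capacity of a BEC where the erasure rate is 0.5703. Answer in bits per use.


C = 1 - epsilon = 1 - 0.5703 = 0.4297

0.4297 bits


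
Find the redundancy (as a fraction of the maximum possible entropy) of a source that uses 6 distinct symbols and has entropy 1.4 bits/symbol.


H_max = log2(K) = log2(6) = 2.585 bits/symbol. Redundancy = 1 - H/H_max = 1 - 1.4/2.585 = 1 - 0.5416 = 0.4584

0.4584


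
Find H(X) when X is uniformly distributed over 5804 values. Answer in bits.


H = log2(n) = log2(5804) = 12.5028

12.5028 bits


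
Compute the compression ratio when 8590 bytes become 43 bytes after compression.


Ratio = original / compressed = 8590 / 43 = 199.7674

199.7674


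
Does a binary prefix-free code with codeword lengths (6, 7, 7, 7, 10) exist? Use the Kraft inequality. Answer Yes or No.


Kraft sum = sum(2^(-l_i)) = 0.04, need <= 1. Result: satisfied (a binary prefix-free code with these lengths exists)

Yes


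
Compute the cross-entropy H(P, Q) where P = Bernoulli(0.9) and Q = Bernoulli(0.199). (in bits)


H(P,Q) = -p*log2(q) - (1-p)*log2(1-q). -0.9*log2(0.199) = 2.096244; -0.1*log2(0.801) = 0.032013. H(P,Q) = 2.096244 + 0.032013 = 2.1283

2.1283 bits


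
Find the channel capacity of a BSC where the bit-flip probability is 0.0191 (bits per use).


H(p) = -p*log2(p) - (1-p)*log2(1-p) = -0.0191*log2(0.0191) - 0.9809*log2(0.9809) = 0.109066 + 0.027291 = 0.1364. C = 1 - H(p) = 1 - 0.1364 = 0.8636

0.8636 bits


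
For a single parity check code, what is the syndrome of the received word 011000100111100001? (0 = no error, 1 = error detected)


Syndrome = XOR of all bits = 0 XOR 1 XOR 1 XOR 0 XOR 0 XOR 0 XOR 1 XOR 0 XOR 0 XOR 1 XOR 1 XOR 1 XOR 1 XOR 0 XOR 0 XOR 0 XOR 0 XOR 1 = 0

0


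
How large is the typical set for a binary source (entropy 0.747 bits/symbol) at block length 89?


log2|A_typical| = nH = 89 * 0.747 = 66.483, so |A_typical| ~ 2^66.483 = 1.031e+20

1.031e+20


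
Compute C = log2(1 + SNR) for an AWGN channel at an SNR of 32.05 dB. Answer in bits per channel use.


SNR_linear = 10^(32.05/10) = 1603.2454; C = log2(1 + SNR_linear) = log2(1 + 1603.2454) = 10.6477

10.6477 bits/channel use


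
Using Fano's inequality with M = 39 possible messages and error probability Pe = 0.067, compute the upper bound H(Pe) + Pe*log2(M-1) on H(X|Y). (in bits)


H(Pe) = -Pe*log2(Pe) - (1-Pe)*log2(1-Pe) = -0.067*log2(0.067) - 0.933*log2(0.933) = 0.261280 + 0.093348 = 0.3546. Pe*log2(M-1) = 0.067*log2(38) = 0.351611. Bound = H(Pe) + Pe*log2(M-1) = 0.261280 + 0.093348 + 0.351611 = 0.7062

0.7062 bits


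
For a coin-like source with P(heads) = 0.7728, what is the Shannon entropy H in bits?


H = -p*log2(p) - (1-p)*log2(1-p). -0.7728*log2(0.7728) = 0.287353; -0.2272*log2(0.2272) = 0.485746. H = 0.287353 + 0.485746 = 0.7731

0.7731 bits


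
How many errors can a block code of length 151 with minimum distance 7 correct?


Correction capability = floor((d-1)/2) = floor((7-1)/2) = 3

3 errors


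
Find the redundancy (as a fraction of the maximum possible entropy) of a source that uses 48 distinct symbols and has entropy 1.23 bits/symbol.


H_max = log2(K) = log2(48) = 5.585 bits/symbol. Redundancy = 1 - H/H_max = 1 - 1.23/5.585 = 1 - 0.2202 = 0.7798

0.7798


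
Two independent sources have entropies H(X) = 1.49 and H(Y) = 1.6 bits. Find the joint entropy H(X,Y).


For independent variables, H(X,Y) = H(X) + H(Y) = 1.49 + 1.6 = 3.09

3.09 bits


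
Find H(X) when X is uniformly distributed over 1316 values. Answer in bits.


H = log2(n) = log2(1316) = 10.3619

10.3619 bits


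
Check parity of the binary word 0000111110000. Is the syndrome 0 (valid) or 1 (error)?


Syndrome = XOR of all bits = 0 XOR 0 XOR 0 XOR 0 XOR 1 XOR 1 XOR 1 XOR 1 XOR 1 XOR 0 XOR 0 XOR 0 XOR 0 = 1

1


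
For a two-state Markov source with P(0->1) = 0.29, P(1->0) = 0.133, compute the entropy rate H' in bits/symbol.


Stationary distribution: pi_0 = p10/(p01+p10) = 0.3144, pi_1 = 0.6856. Entropy rate H' = pi_0*H(p01) + pi_1*H(p10) = 0.3144*0.8687 + 0.6856*0.5656 = 0.6609

0.6609 bits/symbol


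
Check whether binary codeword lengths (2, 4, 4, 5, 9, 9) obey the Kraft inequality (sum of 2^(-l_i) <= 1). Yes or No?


Kraft sum = sum(2^(-l_i)) = 0.4102, need <= 1. Result: satisfied (a binary prefix-free code with these lengths exists)

Yes


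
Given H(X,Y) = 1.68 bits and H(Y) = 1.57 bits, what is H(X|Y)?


H(X|Y) = H(X,Y) - H(Y) = 1.68 - 1.57 = 0.11

0.11 bits


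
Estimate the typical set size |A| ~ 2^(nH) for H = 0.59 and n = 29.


log2|A_typical| = nH = 29 * 0.59 = 17.11, so |A_typical| ~ 2^17.11 = 1.415e+05

1.415e+05


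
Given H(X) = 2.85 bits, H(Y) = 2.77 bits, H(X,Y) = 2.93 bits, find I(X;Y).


I(X;Y) = H(X) + H(Y) - H(X,Y) = 2.85 + 2.77 - 2.93 = 2.69

2.69 bits


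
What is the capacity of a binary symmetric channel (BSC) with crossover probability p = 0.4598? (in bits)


H(p) = -p*log2(p) - (1-p)*log2(1-p) = -0.4598*log2(0.4598) - 0.5402*log2(0.5402) = 0.515400 + 0.479932 = 0.9953. C = 1 - H(p) = 1 - 0.9953 = 0.0047

0.0047 bits


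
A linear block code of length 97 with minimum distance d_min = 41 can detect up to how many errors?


Detection capability = d_min - 1 = 41 - 1 = 40

40 errors


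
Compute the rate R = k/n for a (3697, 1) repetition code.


Rate = k/n = 1/3697

1/3697


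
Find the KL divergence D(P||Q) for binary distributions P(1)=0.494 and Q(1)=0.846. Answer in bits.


KL = p*log2(p/q) + (1-p)*log2((1-p)/(1-q)) = 0.494*log2(0.494/0.846) + 0.506*log2(0.506/0.154) = 0.485

0.485 bits


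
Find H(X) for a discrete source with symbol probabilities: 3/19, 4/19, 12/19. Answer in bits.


H = -sum(p_i * log2(p_i)). Terms: -(3/19)*log2(3/19) = 0.420468; -(4/19)*log2(4/19) = 0.473248; -(12/19)*log2(12/19) = 0.418715. H = 0.420468 + 0.473248 + 0.418715 = 1.3124

1.3124 bits


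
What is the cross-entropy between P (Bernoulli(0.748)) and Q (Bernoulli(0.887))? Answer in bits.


H(P,Q) = -p*log2(q) - (1-p)*log2(1-q). -0.748*log2(0.887) = 0.129400; -0.252*log2(0.113) = 0.792693. H(P,Q) = 0.129400 + 0.792693 = 0.9221

0.9221 bits


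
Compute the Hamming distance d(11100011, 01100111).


Count differing positions: ^ . . . . ^ . . = 2 differences

2


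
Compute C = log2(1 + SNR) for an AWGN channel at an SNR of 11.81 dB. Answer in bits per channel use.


SNR_linear = 10^(11.81/10) = 15.1705; C = log2(1 + SNR_linear) = log2(1 + 15.1705) = 4.0153

4.0153 bits/channel use


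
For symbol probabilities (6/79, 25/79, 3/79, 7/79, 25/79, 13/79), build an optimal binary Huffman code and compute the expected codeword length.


Huffman construction (repeatedly merge the two least-probable nodes; each merge adds 1 bit to every symbol beneath it): 3/79 + 6/79 = 9/79; 7/79 + 9/79 = 16/79; 13/79 + 16/79 = 29/79; 25/79 + 25/79 = 50/79; 29/79 + 50/79 = 1. Resulting codeword lengths (in the order the probabilities were given): (4, 2, 4, 3, 2, 2). L_avg = sum(p_i * l_i) = 6/79*4 + 25/79*2 + 3/79*4 + 7/79*3 + 25/79*2 + 13/79*2 = 183/79 = 2.3165

2.3165 bits


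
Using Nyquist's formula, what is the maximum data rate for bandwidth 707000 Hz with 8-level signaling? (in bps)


Rate = 2 * B * log2(M) = 2 * 707000 * 3.0 = 4242000.0

4242000.0 bps
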